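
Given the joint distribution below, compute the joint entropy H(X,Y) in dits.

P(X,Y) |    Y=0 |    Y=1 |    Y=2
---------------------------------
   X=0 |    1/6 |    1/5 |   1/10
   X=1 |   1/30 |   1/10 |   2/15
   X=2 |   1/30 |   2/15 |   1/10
0.9013 dits

Joint entropy is H(X,Y) = -Σ_{x,y} p(x,y) log p(x,y).

Summing over all non-zero entries:
H(X,Y) = -[1/6·log_10(1/6) + 1/5·log_10(1/5) + 1/10·log_10(1/10) + 1/30·log_10(1/30) + 1/10·log_10(1/10) + 2/15·log_10(2/15) + 1/30·log_10(1/30) + 2/15·log_10(2/15) + 1/10·log_10(1/10)]
H(X,Y) = 0.9013 dits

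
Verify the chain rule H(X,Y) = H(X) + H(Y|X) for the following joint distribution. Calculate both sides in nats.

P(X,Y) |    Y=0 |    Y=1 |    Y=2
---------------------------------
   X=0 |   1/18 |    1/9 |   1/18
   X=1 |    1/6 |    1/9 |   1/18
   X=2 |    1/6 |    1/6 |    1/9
H(X,Y) = 2.1100, H(X) = 1.0609, H(Y|X) = 1.0492 (all in nats)

Chain rule: H(X,Y) = H(X) + H(Y|X)

Left side — joint entropy directly:
H(X,Y) = -Σ p(x,y) log p(x,y) = 2.1100 nats

Right side — compute H(Y|X) from the conditional distributions:
P(X) = (2/9, 1/3, 4/9), so H(X) = 1.0609 nats
H(Y|X) = Σ_x P(X=x) · H(Y|X=x):
  P(Y|X=0) = (1/4, 1/2, 1/4), H(Y|X=0) = 1.0397, weight P(X=0) = 2/9
  P(Y|X=1) = (1/2, 1/3, 1/6), H(Y|X=1) = 1.0114, weight P(X=1) = 1/3
  P(Y|X=2) = (3/8, 3/8, 1/4), H(Y|X=2) = 1.0822, weight P(X=2) = 4/9
H(Y|X) = 1.0492 nats

H(X) + H(Y|X) = 1.0609 + 1.0492 = 2.1100 nats

Both sides equal 2.1100 nats. ✓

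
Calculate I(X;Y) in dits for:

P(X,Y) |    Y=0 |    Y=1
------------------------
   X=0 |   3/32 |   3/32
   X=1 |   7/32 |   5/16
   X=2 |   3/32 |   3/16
0.0028 dits

Mutual information: I(X;Y) = H(X) + H(Y) - H(X,Y)

Marginals:
P(X) = (3/16, 17/32, 9/32), H(X) = 0.4372 dits
P(Y) = (13/32, 19/32), H(Y) = 0.2934 dits

Joint entropy: H(X,Y) = 0.7277 dits

I(X;Y) = 0.4372 + 0.2934 - 0.7277 = 0.0028 dits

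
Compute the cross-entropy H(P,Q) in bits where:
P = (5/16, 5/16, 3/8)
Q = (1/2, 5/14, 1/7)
1.8295 bits

Cross-entropy: H(P,Q) = -Σ p(x) log q(x)

Alternatively: H(P,Q) = H(P) + D_KL(P||Q)
H(P) = 1.5794 bits
D_KL(P||Q) = 0.2500 bits

H(P,Q) = 1.5794 + 0.2500 = 1.8295 bits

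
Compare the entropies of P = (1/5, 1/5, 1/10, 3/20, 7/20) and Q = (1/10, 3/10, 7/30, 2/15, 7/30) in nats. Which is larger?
Q

Computing entropies in nats:
H(P) = 1.5260
H(Q) = 1.5392

Distribution Q has higher entropy.

Intuition: The distribution closer to uniform (more spread out) has higher entropy.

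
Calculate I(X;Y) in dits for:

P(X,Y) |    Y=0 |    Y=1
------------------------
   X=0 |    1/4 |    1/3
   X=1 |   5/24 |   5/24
0.0011 dits

Mutual information: I(X;Y) = H(X) + H(Y) - H(X,Y)

Marginals:
P(X) = (7/12, 5/12), H(X) = 0.2950 dits
P(Y) = (11/24, 13/24), H(Y) = 0.2995 dits

Joint entropy: H(X,Y) = 0.5934 dits

I(X;Y) = 0.2950 + 0.2995 - 0.5934 = 0.0011 dits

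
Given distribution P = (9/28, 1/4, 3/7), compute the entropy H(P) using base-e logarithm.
1.0745 nats

Shannon entropy is H(X) = -Σ p(x) log p(x).

For P = (9/28, 1/4, 3/7):
H = -9/28 × log_e(9/28) -1/4 × log_e(1/4) -3/7 × log_e(3/7)
H = 1.0745 nats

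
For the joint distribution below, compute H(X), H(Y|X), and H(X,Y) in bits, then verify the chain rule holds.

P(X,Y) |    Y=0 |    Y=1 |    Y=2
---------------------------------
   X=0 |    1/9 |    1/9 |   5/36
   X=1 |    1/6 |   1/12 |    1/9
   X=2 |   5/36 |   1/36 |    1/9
H(X,Y) = 3.0731, H(X) = 1.5746, H(Y|X) = 1.4985 (all in bits)

Chain rule: H(X,Y) = H(X) + H(Y|X)

Left side — joint entropy directly:
H(X,Y) = -Σ p(x,y) log p(x,y) = 3.0731 bits

Right side — compute H(Y|X) from the conditional distributions:
P(X) = (13/36, 13/36, 5/18), so H(X) = 1.5746 bits
H(Y|X) = Σ_x P(X=x) · H(Y|X=x):
  P(Y|X=0) = (4/13, 4/13, 5/13), H(Y|X=0) = 1.5766, weight P(X=0) = 13/36
  P(Y|X=1) = (6/13, 3/13, 4/13), H(Y|X=1) = 1.5262, weight P(X=1) = 13/36
  P(Y|X=2) = (1/2, 1/10, 2/5), H(Y|X=2) = 1.3610, weight P(X=2) = 5/18
H(Y|X) = 1.4985 bits

H(X) + H(Y|X) = 1.5746 + 1.4985 = 3.0731 bits

Both sides equal 3.0731 bits. ✓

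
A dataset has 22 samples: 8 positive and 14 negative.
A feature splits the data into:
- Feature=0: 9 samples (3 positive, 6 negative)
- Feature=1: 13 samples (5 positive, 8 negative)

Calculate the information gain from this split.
0.0020 bits

Information Gain = H(Y) - H(Y|Feature)

Before split:
P(positive) = 8/22 = 0.3636
H(Y) = 0.9457 bits

After split:
Feature=0: H = 0.9183 bits (weight = 9/22)
Feature=1: H = 0.9612 bits (weight = 13/22)
H(Y|Feature) = (9/22)×0.9183 + (13/22)×0.9612 = 0.9437 bits

Information Gain = 0.9457 - 0.9437 = 0.0020 bits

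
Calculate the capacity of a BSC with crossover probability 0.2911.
0.1299 bits

For a binary symmetric channel (BSC) with error probability p:
Capacity C = 1 - H(p) bits per symbol

where H(p) = -p log₂(p) - (1-p) log₂(1-p) is the binary entropy function.

H(0.2911) = 0.8701 bits
C = 1 - 0.8701 = 0.1299 bits per symbol

This means we can reliably transmit up to 0.1299 bits of information per channel use.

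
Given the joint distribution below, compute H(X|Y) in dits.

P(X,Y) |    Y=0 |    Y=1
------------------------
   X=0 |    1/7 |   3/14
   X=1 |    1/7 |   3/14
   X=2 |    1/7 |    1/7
0.4730 dits

Using the chain rule: H(X|Y) = H(X,Y) - H(Y)

First, compute H(X,Y) = 0.7696 dits

Marginal P(Y) = (3/7, 4/7)
H(Y) = 0.2966 dits

H(X|Y) = H(X,Y) - H(Y) = 0.7696 - 0.2966 = 0.4730 dits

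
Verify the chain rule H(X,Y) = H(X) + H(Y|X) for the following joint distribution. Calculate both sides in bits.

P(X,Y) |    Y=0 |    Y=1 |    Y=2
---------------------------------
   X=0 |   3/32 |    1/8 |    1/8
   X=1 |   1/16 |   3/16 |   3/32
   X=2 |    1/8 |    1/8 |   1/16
H(X,Y) = 3.0931, H(X) = 1.5835, H(Y|X) = 1.5096 (all in bits)

Chain rule: H(X,Y) = H(X) + H(Y|X)

Left side — joint entropy directly:
H(X,Y) = -Σ p(x,y) log p(x,y) = 3.0931 bits

Right side — compute H(Y|X) from the conditional distributions:
P(X) = (11/32, 11/32, 5/16), so H(X) = 1.5835 bits
H(Y|X) = Σ_x P(X=x) · H(Y|X=x):
  P(Y|X=0) = (3/11, 4/11, 4/11), H(Y|X=0) = 1.5726, weight P(X=0) = 11/32
  P(Y|X=1) = (2/11, 6/11, 3/11), H(Y|X=1) = 1.4354, weight P(X=1) = 11/32
  P(Y|X=2) = (2/5, 2/5, 1/5), H(Y|X=2) = 1.5219, weight P(X=2) = 5/16
H(Y|X) = 1.5096 bits

H(X) + H(Y|X) = 1.5835 + 1.5096 = 3.0931 bits

Both sides equal 3.0931 bits. ✓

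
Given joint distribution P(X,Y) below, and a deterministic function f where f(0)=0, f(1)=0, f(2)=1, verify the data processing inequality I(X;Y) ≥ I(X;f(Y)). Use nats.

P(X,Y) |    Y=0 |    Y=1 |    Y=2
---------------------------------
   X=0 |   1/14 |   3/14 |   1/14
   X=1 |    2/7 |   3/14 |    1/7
I(X;Y) = 0.0396, I(X;f(Y)) = 0.0003, inequality holds: 0.0396 ≥ 0.0003

Data Processing Inequality: For any Markov chain X → Y → Z, we have I(X;Y) ≥ I(X;Z).

Here Z = f(Y) is a deterministic function of Y, forming X → Y → Z.

Original I(X;Y) = 0.0396 nats

After applying f:
P(X,Z) where Z=f(Y):
- P(X,Z=0) = P(X,Y=0) + P(X,Y=1)
- P(X,Z=1) = P(X,Y=2)

I(X;Z) = I(X;f(Y)) = 0.0003 nats

Verification: 0.0396 ≥ 0.0003 ✓

Information cannot be created by processing; the function f can only lose information about X.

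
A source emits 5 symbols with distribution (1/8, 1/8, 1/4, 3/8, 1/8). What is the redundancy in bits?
0.1663 bits

Redundancy measures how far a source is from maximum entropy:
R = H_max - H(X)

Maximum entropy for 5 symbols: H_max = log_2(5) = 2.3219 bits
Actual entropy: H(X) = 2.1556 bits
Redundancy: R = 2.3219 - 2.1556 = 0.1663 bits

This redundancy represents potential for compression: the source could be compressed by 0.1663 bits per symbol.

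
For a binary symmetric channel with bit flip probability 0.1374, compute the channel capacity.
0.4226 bits

For a binary symmetric channel (BSC) with error probability p:
Capacity C = 1 - H(p) bits per symbol

where H(p) = -p log₂(p) - (1-p) log₂(1-p) is the binary entropy function.

H(0.1374) = 0.5774 bits
C = 1 - 0.5774 = 0.4226 bits per symbol

This means we can reliably transmit up to 0.4226 bits of information per channel use.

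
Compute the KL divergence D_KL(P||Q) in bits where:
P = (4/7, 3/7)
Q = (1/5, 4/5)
0.4796 bits

KL divergence: D_KL(P||Q) = Σ p(x) log(p(x)/q(x))

Computing term by term:
  x=0: 4/7 × log_2[(4/7)/(1/5)] = 4/7 × 1.5146 = 0.8655
  x=1: 3/7 × log_2[(3/7)/(4/5)] = 3/7 × -0.9005 = -0.3859

D_KL(P||Q) = 0.4796 bits

Note: KL divergence is always non-negative and equals 0 iff P = Q.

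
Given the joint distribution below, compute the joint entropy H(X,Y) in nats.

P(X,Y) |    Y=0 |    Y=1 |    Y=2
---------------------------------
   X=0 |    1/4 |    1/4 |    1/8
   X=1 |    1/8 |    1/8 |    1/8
1.7329 nats

Joint entropy is H(X,Y) = -Σ_{x,y} p(x,y) log p(x,y).

Summing over all non-zero entries:
H(X,Y) = -[1/4·log_e(1/4) + 1/4·log_e(1/4) + 1/8·log_e(1/8) + 1/8·log_e(1/8) + 1/8·log_e(1/8) + 1/8·log_e(1/8)]
H(X,Y) = 1.7329 nats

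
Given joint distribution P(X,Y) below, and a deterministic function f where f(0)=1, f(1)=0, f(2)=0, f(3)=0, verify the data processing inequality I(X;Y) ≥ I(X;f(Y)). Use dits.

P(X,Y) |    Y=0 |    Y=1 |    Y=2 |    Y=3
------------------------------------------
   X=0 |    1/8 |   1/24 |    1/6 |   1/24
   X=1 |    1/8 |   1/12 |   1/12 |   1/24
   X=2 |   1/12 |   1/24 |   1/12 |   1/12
I(X;Y) = 0.0172, I(X;f(Y)) = 0.0012, inequality holds: 0.0172 ≥ 0.0012

Data Processing Inequality: For any Markov chain X → Y → Z, we have I(X;Y) ≥ I(X;Z).

Here Z = f(Y) is a deterministic function of Y, forming X → Y → Z.

Original I(X;Y) = 0.0172 dits

After applying f:
P(X,Z) where Z=f(Y):
- P(X,Z=0) = P(X,Y=1) + P(X,Y=2) + P(X,Y=3)
- P(X,Z=1) = P(X,Y=0)

I(X;Z) = I(X;f(Y)) = 0.0012 dits

Verification: 0.0172 ≥ 0.0012 ✓

Information cannot be created by processing; the function f can only lose information about X.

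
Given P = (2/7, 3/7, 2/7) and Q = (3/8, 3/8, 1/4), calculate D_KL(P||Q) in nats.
0.0177 nats

KL divergence: D_KL(P||Q) = Σ p(x) log(p(x)/q(x))

Computing term by term:
  x=0: 2/7 × log_e[(2/7)/(3/8)] = 2/7 × -0.2719 = -0.0777
  x=1: 3/7 × log_e[(3/7)/(3/8)] = 3/7 × 0.1335 = 0.0572
  x=2: 2/7 × log_e[(2/7)/(1/4)] = 2/7 × 0.1335 = 0.0382

D_KL(P||Q) = 0.0177 nats

Note: KL divergence is always non-negative and equals 0 iff P = Q.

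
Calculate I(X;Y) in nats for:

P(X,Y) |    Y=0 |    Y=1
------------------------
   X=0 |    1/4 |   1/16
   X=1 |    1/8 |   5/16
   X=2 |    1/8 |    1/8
0.1017 nats

Mutual information: I(X;Y) = H(X) + H(Y) - H(X,Y)

Marginals:
P(X) = (5/16, 7/16, 1/4), H(X) = 1.0717 nats
P(Y) = (1/2, 1/2), H(Y) = 0.6931 nats

Joint entropy: H(X,Y) = 1.6631 nats

I(X;Y) = 1.0717 + 0.6931 - 1.6631 = 0.1017 nats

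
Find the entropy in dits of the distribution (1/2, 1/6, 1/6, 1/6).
0.5396 dits

Shannon entropy is H(X) = -Σ p(x) log p(x).

For P = (1/2, 1/6, 1/6, 1/6):
H = -1/2 × log_10(1/2) -1/6 × log_10(1/6) -1/6 × log_10(1/6) -1/6 × log_10(1/6)
H = 0.5396 dits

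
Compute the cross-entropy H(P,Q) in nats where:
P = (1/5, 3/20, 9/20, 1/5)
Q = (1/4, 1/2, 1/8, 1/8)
1.7329 nats

Cross-entropy: H(P,Q) = -Σ p(x) log q(x)

Alternatively: H(P,Q) = H(P) + D_KL(P||Q)
H(P) = 1.2877 nats
D_KL(P||Q) = 0.4452 nats

H(P,Q) = 1.2877 + 0.4452 = 1.7329 nats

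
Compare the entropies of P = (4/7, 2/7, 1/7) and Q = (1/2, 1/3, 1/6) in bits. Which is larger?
Q

Computing entropies in bits:
H(P) = 1.3788
H(Q) = 1.4591

Distribution Q has higher entropy.

Intuition: The distribution closer to uniform (more spread out) has higher entropy.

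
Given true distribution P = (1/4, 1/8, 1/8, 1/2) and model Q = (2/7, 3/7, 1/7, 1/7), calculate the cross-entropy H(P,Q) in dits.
0.7102 dits

Cross-entropy: H(P,Q) = -Σ p(x) log q(x)

Alternatively: H(P,Q) = H(P) + D_KL(P||Q)
H(P) = 0.5268 dits
D_KL(P||Q) = 0.1834 dits

H(P,Q) = 0.5268 + 0.1834 = 0.7102 dits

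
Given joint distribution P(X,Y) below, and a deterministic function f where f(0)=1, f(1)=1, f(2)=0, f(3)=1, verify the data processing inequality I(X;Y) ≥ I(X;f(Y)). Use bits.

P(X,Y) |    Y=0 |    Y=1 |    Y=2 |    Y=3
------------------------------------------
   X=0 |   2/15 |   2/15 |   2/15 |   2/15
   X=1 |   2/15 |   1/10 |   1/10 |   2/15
I(X;Y) = 0.0037, I(X;f(Y)) = 0.0013, inequality holds: 0.0037 ≥ 0.0013

Data Processing Inequality: For any Markov chain X → Y → Z, we have I(X;Y) ≥ I(X;Z).

Here Z = f(Y) is a deterministic function of Y, forming X → Y → Z.

Original I(X;Y) = 0.0037 bits

After applying f:
P(X,Z) where Z=f(Y):
- P(X,Z=0) = P(X,Y=2)
- P(X,Z=1) = P(X,Y=0) + P(X,Y=1) + P(X,Y=3)

I(X;Z) = I(X;f(Y)) = 0.0013 bits

Verification: 0.0037 ≥ 0.0013 ✓

Information cannot be created by processing; the function f can only lose information about X.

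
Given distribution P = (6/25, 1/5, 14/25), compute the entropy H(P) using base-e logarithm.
0.9891 nats

Shannon entropy is H(X) = -Σ p(x) log p(x).

For P = (6/25, 1/5, 14/25):
H = -6/25 × log_e(6/25) -1/5 × log_e(1/5) -14/25 × log_e(14/25)
H = 0.9891 nats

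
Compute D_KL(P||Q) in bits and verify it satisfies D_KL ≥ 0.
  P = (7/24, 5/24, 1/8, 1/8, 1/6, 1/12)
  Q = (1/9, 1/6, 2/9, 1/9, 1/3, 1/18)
0.2727 bits

KL divergence satisfies the Gibbs inequality: D_KL(P||Q) ≥ 0 for all distributions P, Q.

D_KL(P||Q) = Σ p(x) log(p(x)/q(x))
Term by term:
  x=0: 7/24 × log_2[(7/24)/(1/9)] = 0.4061
  x=1: 5/24 × log_2[(5/24)/(1/6)] = 0.0671
  x=2: 1/8 × log_2[(1/8)/(2/9)] = -0.1038
  x=3: 1/8 × log_2[(1/8)/(1/9)] = 0.0212
  x=4: 1/6 × log_2[(1/6)/(1/3)] = -0.1667
  x=5: 1/12 × log_2[(1/12)/(1/18)] = 0.0487
D_KL(P||Q) = 0.2727 bits

D_KL(P||Q) = 0.2727 ≥ 0 ✓

This non-negativity is a fundamental property: relative entropy cannot be negative because it measures how different Q is from P.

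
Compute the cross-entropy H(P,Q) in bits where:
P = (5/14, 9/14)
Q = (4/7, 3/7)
1.0742 bits

Cross-entropy: H(P,Q) = -Σ p(x) log q(x)

Alternatively: H(P,Q) = H(P) + D_KL(P||Q)
H(P) = 0.9403 bits
D_KL(P||Q) = 0.1339 bits

H(P,Q) = 0.9403 + 0.1339 = 1.0742 bits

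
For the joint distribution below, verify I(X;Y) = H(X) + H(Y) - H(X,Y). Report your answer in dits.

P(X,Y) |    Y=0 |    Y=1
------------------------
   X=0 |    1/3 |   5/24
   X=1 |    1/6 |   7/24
I(X;Y) = 0.0138 dits

Mutual information has multiple equivalent forms:
- I(X;Y) = H(X) - H(X|Y)
- I(X;Y) = H(Y) - H(Y|X)
- I(X;Y) = H(X) + H(Y) - H(X,Y)

Computing all quantities:
H(X) = 0.2995, H(Y) = 0.3010, H(X,Y) = 0.5867
H(X|Y) = 0.2857, H(Y|X) = 0.2872

Verification:
H(X) - H(X|Y) = 0.2995 - 0.2857 = 0.0138
H(Y) - H(Y|X) = 0.3010 - 0.2872 = 0.0138
H(X) + H(Y) - H(X,Y) = 0.2995 + 0.3010 - 0.5867 = 0.0138

All forms give I(X;Y) = 0.0138 dits. ✓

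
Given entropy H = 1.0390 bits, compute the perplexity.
2.0548

Perplexity is 2^H (or exp(H) for natural log).

H = 1.0390 bits
Perplexity = 2^1.0390 = 2.0548

Interpretation: The model's uncertainty is equivalent to choosing uniformly among 2.1 options.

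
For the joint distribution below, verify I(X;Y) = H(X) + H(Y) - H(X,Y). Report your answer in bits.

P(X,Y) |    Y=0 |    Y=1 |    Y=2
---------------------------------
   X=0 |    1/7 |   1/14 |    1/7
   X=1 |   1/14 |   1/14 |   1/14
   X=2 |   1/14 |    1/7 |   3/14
I(X;Y) = 0.0481 bits

Mutual information has multiple equivalent forms:
- I(X;Y) = H(X) - H(X|Y)
- I(X;Y) = H(Y) - H(Y|X)
- I(X;Y) = H(X) + H(Y) - H(X,Y)

Computing all quantities:
H(X) = 1.5306, H(Y) = 1.5567, H(X,Y) = 3.0391
H(X|Y) = 1.4825, H(Y|X) = 1.5085

Verification:
H(X) - H(X|Y) = 1.5306 - 1.4825 = 0.0481
H(Y) - H(Y|X) = 1.5567 - 1.5085 = 0.0481
H(X) + H(Y) - H(X,Y) = 1.5306 + 1.5567 - 3.0391 = 0.0481

All forms give I(X;Y) = 0.0481 bits. ✓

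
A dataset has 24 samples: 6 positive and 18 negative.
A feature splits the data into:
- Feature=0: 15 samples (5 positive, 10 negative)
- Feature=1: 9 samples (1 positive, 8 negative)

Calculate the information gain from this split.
0.0486 bits

Information Gain = H(Y) - H(Y|Feature)

Before split:
P(positive) = 6/24 = 0.2500
H(Y) = 0.8113 bits

After split:
Feature=0: H = 0.9183 bits (weight = 15/24)
Feature=1: H = 0.5033 bits (weight = 9/24)
H(Y|Feature) = (15/24)×0.9183 + (9/24)×0.5033 = 0.7627 bits

Information Gain = 0.8113 - 0.7627 = 0.0486 bits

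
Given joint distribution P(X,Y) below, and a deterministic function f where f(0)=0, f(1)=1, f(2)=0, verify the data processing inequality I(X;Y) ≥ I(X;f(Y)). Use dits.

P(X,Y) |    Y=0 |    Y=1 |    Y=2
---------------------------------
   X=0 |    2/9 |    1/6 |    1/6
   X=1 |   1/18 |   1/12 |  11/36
I(X;Y) = 0.0357, I(X;f(Y)) = 0.0037, inequality holds: 0.0357 ≥ 0.0037

Data Processing Inequality: For any Markov chain X → Y → Z, we have I(X;Y) ≥ I(X;Z).

Here Z = f(Y) is a deterministic function of Y, forming X → Y → Z.

Original I(X;Y) = 0.0357 dits

After applying f:
P(X,Z) where Z=f(Y):
- P(X,Z=0) = P(X,Y=0) + P(X,Y=2)
- P(X,Z=1) = P(X,Y=1)

I(X;Z) = I(X;f(Y)) = 0.0037 dits

Verification: 0.0357 ≥ 0.0037 ✓

Information cannot be created by processing; the function f can only lose information about X.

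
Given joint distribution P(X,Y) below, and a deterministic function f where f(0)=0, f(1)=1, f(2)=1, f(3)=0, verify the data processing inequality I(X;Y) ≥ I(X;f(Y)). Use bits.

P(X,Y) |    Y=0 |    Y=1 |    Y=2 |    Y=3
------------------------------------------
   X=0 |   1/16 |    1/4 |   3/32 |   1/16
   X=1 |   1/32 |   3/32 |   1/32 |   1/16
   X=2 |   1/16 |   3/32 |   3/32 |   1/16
I(X;Y) = 0.0460, I(X;f(Y)) = 0.0172, inequality holds: 0.0460 ≥ 0.0172

Data Processing Inequality: For any Markov chain X → Y → Z, we have I(X;Y) ≥ I(X;Z).

Here Z = f(Y) is a deterministic function of Y, forming X → Y → Z.

Original I(X;Y) = 0.0460 bits

After applying f:
P(X,Z) where Z=f(Y):
- P(X,Z=0) = P(X,Y=0) + P(X,Y=3)
- P(X,Z=1) = P(X,Y=1) + P(X,Y=2)

I(X;Z) = I(X;f(Y)) = 0.0172 bits

Verification: 0.0460 ≥ 0.0172 ✓

Information cannot be created by processing; the function f can only lose information about X.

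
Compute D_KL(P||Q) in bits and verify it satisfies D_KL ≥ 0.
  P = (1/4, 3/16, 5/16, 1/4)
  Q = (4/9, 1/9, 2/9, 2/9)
0.1302 bits

KL divergence satisfies the Gibbs inequality: D_KL(P||Q) ≥ 0 for all distributions P, Q.

D_KL(P||Q) = Σ p(x) log(p(x)/q(x))
Term by term:
  x=0: 1/4 × log_2[(1/4)/(4/9)] = -0.2075
  x=1: 3/16 × log_2[(3/16)/(1/9)] = 0.1415
  x=2: 5/16 × log_2[(5/16)/(2/9)] = 0.1537
  x=3: 1/4 × log_2[(1/4)/(2/9)] = 0.0425
D_KL(P||Q) = 0.1302 bits

D_KL(P||Q) = 0.1302 ≥ 0 ✓

This non-negativity is a fundamental property: relative entropy cannot be negative because it measures how different Q is from P.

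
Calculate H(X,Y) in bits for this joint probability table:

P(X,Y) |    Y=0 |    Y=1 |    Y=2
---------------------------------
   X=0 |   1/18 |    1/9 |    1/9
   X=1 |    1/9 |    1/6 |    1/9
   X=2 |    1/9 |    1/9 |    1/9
3.1280 bits

Joint entropy is H(X,Y) = -Σ_{x,y} p(x,y) log p(x,y).

Summing over all non-zero entries:
H(X,Y) = -[1/18·log_2(1/18) + 1/9·log_2(1/9) + 1/9·log_2(1/9) + 1/9·log_2(1/9) + 1/6·log_2(1/6) + 1/9·log_2(1/9) + 1/9·log_2(1/9) + 1/9·log_2(1/9) + 1/9·log_2(1/9)]
H(X,Y) = 3.1280 bits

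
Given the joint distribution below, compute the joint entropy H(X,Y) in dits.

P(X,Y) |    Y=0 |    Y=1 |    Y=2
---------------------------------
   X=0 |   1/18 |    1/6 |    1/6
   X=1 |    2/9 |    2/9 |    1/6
0.7491 dits

Joint entropy is H(X,Y) = -Σ_{x,y} p(x,y) log p(x,y).

Summing over all non-zero entries:
H(X,Y) = -[1/18·log_10(1/18) + 1/6·log_10(1/6) + 1/6·log_10(1/6) + 2/9·log_10(2/9) + 2/9·log_10(2/9) + 1/6·log_10(1/6)]
H(X,Y) = 0.7491 dits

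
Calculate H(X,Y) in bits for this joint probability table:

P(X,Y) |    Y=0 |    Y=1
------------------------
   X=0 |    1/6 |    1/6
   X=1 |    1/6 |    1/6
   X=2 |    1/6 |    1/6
2.5850 bits

Joint entropy is H(X,Y) = -Σ_{x,y} p(x,y) log p(x,y).

Summing over all non-zero entries:
H(X,Y) = -[1/6·log_2(1/6) + 1/6·log_2(1/6) + 1/6·log_2(1/6) + 1/6·log_2(1/6) + 1/6·log_2(1/6) + 1/6·log_2(1/6)]
H(X,Y) = 2.5850 bits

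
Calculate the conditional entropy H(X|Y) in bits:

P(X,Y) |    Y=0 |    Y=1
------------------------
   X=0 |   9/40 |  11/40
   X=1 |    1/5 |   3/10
0.9982 bits

Using the chain rule: H(X|Y) = H(X,Y) - H(Y)

First, compute H(X,Y) = 1.9819 bits

Marginal P(Y) = (17/40, 23/40)
H(Y) = 0.9837 bits

H(X|Y) = H(X,Y) - H(Y) = 1.9819 - 0.9837 = 0.9982 bits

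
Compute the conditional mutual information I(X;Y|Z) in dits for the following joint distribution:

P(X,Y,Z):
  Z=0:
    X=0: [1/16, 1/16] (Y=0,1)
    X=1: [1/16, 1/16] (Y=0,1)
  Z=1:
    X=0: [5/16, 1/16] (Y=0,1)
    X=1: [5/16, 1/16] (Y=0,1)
0.0000 dits

Conditional mutual information: I(X;Y|Z) = H(X|Z) + H(Y|Z) - H(X,Y|Z)

H(Z) = 0.2442
H(X,Z) = 0.5452 → H(X|Z) = 0.3010
H(Y,Z) = 0.4662 → H(Y|Z) = 0.2220
H(X,Y,Z) = 0.7673 → H(X,Y|Z) = 0.5230

I(X;Y|Z) = 0.3010 + 0.2220 - 0.5230 = 0.0000 dits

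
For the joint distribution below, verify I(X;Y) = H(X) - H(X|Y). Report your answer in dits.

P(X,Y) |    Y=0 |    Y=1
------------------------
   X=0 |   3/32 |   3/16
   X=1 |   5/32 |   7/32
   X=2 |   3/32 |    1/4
I(X;Y) = 0.0036 dits

Mutual information has multiple equivalent forms:
- I(X;Y) = H(X) - H(X|Y)
- I(X;Y) = H(Y) - H(Y|X)
- I(X;Y) = H(X) + H(Y) - H(X,Y)

Computing all quantities:
H(X) = 0.4741, H(Y) = 0.2795, H(X,Y) = 0.7499
H(X|Y) = 0.4705, H(Y|X) = 0.2758

Verification:
H(X) - H(X|Y) = 0.4741 - 0.4705 = 0.0036
H(Y) - H(Y|X) = 0.2795 - 0.2758 = 0.0036
H(X) + H(Y) - H(X,Y) = 0.4741 + 0.2795 - 0.7499 = 0.0036

All forms give I(X;Y) = 0.0036 dits. ✓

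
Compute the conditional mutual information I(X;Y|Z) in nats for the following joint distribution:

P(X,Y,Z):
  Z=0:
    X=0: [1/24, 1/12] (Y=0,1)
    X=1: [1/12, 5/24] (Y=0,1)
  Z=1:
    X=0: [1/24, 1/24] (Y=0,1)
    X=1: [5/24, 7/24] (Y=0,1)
0.0015 nats

Conditional mutual information: I(X;Y|Z) = H(X|Z) + H(Y|Z) - H(X,Y|Z)

H(Z) = 0.6792
H(X,Z) = 1.1730 → H(X|Z) = 0.4938
H(Y,Z) = 1.3321 → H(Y|Z) = 0.6529
H(X,Y,Z) = 1.8244 → H(X,Y|Z) = 1.1452

I(X;Y|Z) = 0.4938 + 0.6529 - 1.1452 = 0.0015 nats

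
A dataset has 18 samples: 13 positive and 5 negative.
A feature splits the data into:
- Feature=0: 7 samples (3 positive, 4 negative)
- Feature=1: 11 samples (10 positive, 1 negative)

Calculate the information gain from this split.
0.2007 bits

Information Gain = H(Y) - H(Y|Feature)

Before split:
P(positive) = 13/18 = 0.7222
H(Y) = 0.8524 bits

After split:
Feature=0: H = 0.9852 bits (weight = 7/18)
Feature=1: H = 0.4395 bits (weight = 11/18)
H(Y|Feature) = (7/18)×0.9852 + (11/18)×0.4395 = 0.6517 bits

Information Gain = 0.8524 - 0.6517 = 0.2007 bits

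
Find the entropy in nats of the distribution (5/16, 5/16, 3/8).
1.0948 nats

Shannon entropy is H(X) = -Σ p(x) log p(x).

For P = (5/16, 5/16, 3/8):
H = -5/16 × log_e(5/16) -5/16 × log_e(5/16) -3/8 × log_e(3/8)
H = 1.0948 nats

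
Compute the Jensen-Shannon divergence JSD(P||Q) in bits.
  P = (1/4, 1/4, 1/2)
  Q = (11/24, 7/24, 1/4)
0.0542 bits

Jensen-Shannon divergence is:
JSD(P||Q) = 0.5 × D_KL(P||M) + 0.5 × D_KL(Q||M)
where M = 0.5 × (P + Q) is the mixture distribution.

M = 0.5 × (1/4, 1/4, 1/2) + 0.5 × (11/24, 7/24, 1/4) = (0.354167, 0.270833, 3/8)

D_KL(P||M) = 0.0530 bits
D_KL(Q||M) = 0.0554 bits

JSD(P||Q) = 0.5 × 0.0530 + 0.5 × 0.0554 = 0.0542 bits

Unlike KL divergence, JSD is symmetric and bounded: 0 ≤ JSD ≤ log(2).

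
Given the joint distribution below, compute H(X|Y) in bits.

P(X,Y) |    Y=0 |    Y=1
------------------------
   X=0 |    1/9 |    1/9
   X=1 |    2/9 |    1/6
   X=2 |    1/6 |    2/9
1.5305 bits

Using the chain rule: H(X|Y) = H(X,Y) - H(Y)

First, compute H(X,Y) = 2.5305 bits

Marginal P(Y) = (1/2, 1/2)
H(Y) = 1.0000 bits

H(X|Y) = H(X,Y) - H(Y) = 2.5305 - 1.0000 = 1.5305 bits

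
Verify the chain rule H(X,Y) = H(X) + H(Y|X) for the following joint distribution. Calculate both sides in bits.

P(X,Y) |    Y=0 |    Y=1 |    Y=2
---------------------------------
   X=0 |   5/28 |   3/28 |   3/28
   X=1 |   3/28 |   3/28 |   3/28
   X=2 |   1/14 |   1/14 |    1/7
H(X,Y) = 3.1151, H(X) = 1.5722, H(Y|X) = 1.5428 (all in bits)

Chain rule: H(X,Y) = H(X) + H(Y|X)

Left side — joint entropy directly:
H(X,Y) = -Σ p(x,y) log p(x,y) = 3.1151 bits

Right side — compute H(Y|X) from the conditional distributions:
P(X) = (11/28, 9/28, 2/7), so H(X) = 1.5722 bits
H(Y|X) = Σ_x P(X=x) · H(Y|X=x):
  P(Y|X=0) = (5/11, 3/11, 3/11), H(Y|X=0) = 1.5395, weight P(X=0) = 11/28
  P(Y|X=1) = (1/3, 1/3, 1/3), H(Y|X=1) = 1.5850, weight P(X=1) = 9/28
  P(Y|X=2) = (1/4, 1/4, 1/2), H(Y|X=2) = 1.5000, weight P(X=2) = 2/7
H(Y|X) = 1.5428 bits

H(X) + H(Y|X) = 1.5722 + 1.5428 = 3.1151 bits

Both sides equal 3.1151 bits. ✓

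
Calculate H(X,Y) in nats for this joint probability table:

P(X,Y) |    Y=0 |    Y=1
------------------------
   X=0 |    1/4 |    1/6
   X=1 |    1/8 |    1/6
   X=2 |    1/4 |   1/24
1.6827 nats

Joint entropy is H(X,Y) = -Σ_{x,y} p(x,y) log p(x,y).

Summing over all non-zero entries:
H(X,Y) = -[1/4·log_e(1/4) + 1/6·log_e(1/6) + 1/8·log_e(1/8) + 1/6·log_e(1/6) + 1/4·log_e(1/4) + 1/24·log_e(1/24)]
H(X,Y) = 1.6827 nats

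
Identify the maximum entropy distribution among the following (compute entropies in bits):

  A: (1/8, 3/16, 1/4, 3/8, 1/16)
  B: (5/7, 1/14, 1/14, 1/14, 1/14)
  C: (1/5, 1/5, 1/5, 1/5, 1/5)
C

For a discrete distribution over n outcomes, entropy is maximized by the uniform distribution.

Computing entropies:
H(A) = 2.1085 bits
H(B) = 1.4345 bits
H(C) = 2.3219 bits

The uniform distribution (where all probabilities equal 1/5) achieves the maximum entropy of log_2(5) = 2.3219 bits.

Distribution C has the highest entropy.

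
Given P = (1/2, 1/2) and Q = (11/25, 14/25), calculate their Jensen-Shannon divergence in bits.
0.0026 bits

Jensen-Shannon divergence is:
JSD(P||Q) = 0.5 × D_KL(P||M) + 0.5 × D_KL(Q||M)
where M = 0.5 × (P + Q) is the mixture distribution.

M = 0.5 × (1/2, 1/2) + 0.5 × (11/25, 14/25) = (0.47, 0.53)

D_KL(P||M) = 0.0026 bits
D_KL(Q||M) = 0.0026 bits

JSD(P||Q) = 0.5 × 0.0026 + 0.5 × 0.0026 = 0.0026 bits

Unlike KL divergence, JSD is symmetric and bounded: 0 ≤ JSD ≤ log(2).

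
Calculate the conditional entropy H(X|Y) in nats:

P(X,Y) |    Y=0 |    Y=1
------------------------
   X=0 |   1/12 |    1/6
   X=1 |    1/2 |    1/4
0.5197 nats

Using the chain rule: H(X|Y) = H(X,Y) - H(Y)

First, compute H(X,Y) = 1.1988 nats

Marginal P(Y) = (7/12, 5/12)
H(Y) = 0.6792 nats

H(X|Y) = H(X,Y) - H(Y) = 1.1988 - 0.6792 = 0.5197 nats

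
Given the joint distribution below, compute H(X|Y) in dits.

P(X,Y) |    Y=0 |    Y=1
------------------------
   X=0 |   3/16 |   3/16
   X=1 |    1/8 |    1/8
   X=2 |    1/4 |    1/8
0.4642 dits

Using the chain rule: H(X|Y) = H(X,Y) - H(Y)

First, compute H(X,Y) = 0.7618 dits

Marginal P(Y) = (9/16, 7/16)
H(Y) = 0.2976 dits

H(X|Y) = H(X,Y) - H(Y) = 0.7618 - 0.2976 = 0.4642 dits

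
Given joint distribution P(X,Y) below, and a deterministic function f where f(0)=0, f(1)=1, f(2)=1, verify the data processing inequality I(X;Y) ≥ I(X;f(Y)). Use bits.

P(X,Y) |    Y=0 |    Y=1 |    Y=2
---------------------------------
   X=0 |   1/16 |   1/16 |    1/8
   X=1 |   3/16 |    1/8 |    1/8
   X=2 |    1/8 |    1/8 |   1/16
I(X;Y) = 0.0478, I(X;f(Y)) = 0.0172, inequality holds: 0.0478 ≥ 0.0172

Data Processing Inequality: For any Markov chain X → Y → Z, we have I(X;Y) ≥ I(X;Z).

Here Z = f(Y) is a deterministic function of Y, forming X → Y → Z.

Original I(X;Y) = 0.0478 bits

After applying f:
P(X,Z) where Z=f(Y):
- P(X,Z=0) = P(X,Y=0)
- P(X,Z=1) = P(X,Y=1) + P(X,Y=2)

I(X;Z) = I(X;f(Y)) = 0.0172 bits

Verification: 0.0478 ≥ 0.0172 ✓

Information cannot be created by processing; the function f can only lose information about X.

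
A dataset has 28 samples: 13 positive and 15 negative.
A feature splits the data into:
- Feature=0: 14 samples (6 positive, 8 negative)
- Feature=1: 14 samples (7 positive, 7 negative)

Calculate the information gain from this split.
0.0037 bits

Information Gain = H(Y) - H(Y|Feature)

Before split:
P(positive) = 13/28 = 0.4643
H(Y) = 0.9963 bits

After split:
Feature=0: H = 0.9852 bits (weight = 14/28)
Feature=1: H = 1.0000 bits (weight = 14/28)
H(Y|Feature) = (14/28)×0.9852 + (14/28)×1.0000 = 0.9926 bits

Information Gain = 0.9963 - 0.9926 = 0.0037 bits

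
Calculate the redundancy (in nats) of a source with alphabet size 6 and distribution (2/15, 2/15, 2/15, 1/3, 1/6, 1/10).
0.0907 nats

Redundancy measures how far a source is from maximum entropy:
R = H_max - H(X)

Maximum entropy for 6 symbols: H_max = log_e(6) = 1.7918 nats
Actual entropy: H(X) = 1.7011 nats
Redundancy: R = 1.7918 - 1.7011 = 0.0907 nats

This redundancy represents potential for compression: the source could be compressed by 0.0907 nats per symbol.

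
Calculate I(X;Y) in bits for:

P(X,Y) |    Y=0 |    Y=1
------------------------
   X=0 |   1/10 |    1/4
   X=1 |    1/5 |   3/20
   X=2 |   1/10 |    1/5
0.0485 bits

Mutual information: I(X;Y) = H(X) + H(Y) - H(X,Y)

Marginals:
P(X) = (7/20, 7/20, 3/10), H(X) = 1.5813 bits
P(Y) = (2/5, 3/5), H(Y) = 0.9710 bits

Joint entropy: H(X,Y) = 2.5037 bits

I(X;Y) = 1.5813 + 0.9710 - 2.5037 = 0.0485 bits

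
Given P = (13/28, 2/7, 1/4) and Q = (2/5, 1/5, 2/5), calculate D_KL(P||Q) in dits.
0.0233 dits

KL divergence: D_KL(P||Q) = Σ p(x) log(p(x)/q(x))

Computing term by term:
  x=0: 13/28 × log_10[(13/28)/(2/5)] = 13/28 × 0.0647 = 0.0301
  x=1: 2/7 × log_10[(2/7)/(1/5)] = 2/7 × 0.1549 = 0.0443
  x=2: 1/4 × log_10[(1/4)/(2/5)] = 1/4 × -0.2041 = -0.0510

D_KL(P||Q) = 0.0233 dits

Note: KL divergence is always non-negative and equals 0 iff P = Q.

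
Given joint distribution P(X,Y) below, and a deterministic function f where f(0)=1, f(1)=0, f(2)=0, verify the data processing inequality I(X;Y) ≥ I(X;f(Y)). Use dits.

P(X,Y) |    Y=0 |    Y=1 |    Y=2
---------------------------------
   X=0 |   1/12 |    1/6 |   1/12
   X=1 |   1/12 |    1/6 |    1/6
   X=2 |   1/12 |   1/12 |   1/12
I(X;Y) = 0.0073, I(X;f(Y)) = 0.0032, inequality holds: 0.0073 ≥ 0.0032

Data Processing Inequality: For any Markov chain X → Y → Z, we have I(X;Y) ≥ I(X;Z).

Here Z = f(Y) is a deterministic function of Y, forming X → Y → Z.

Original I(X;Y) = 0.0073 dits

After applying f:
P(X,Z) where Z=f(Y):
- P(X,Z=0) = P(X,Y=1) + P(X,Y=2)
- P(X,Z=1) = P(X,Y=0)

I(X;Z) = I(X;f(Y)) = 0.0032 dits

Verification: 0.0073 ≥ 0.0032 ✓

Information cannot be created by processing; the function f can only lose information about X.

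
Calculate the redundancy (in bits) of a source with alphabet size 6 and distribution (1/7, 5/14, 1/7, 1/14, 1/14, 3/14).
0.2322 bits

Redundancy measures how far a source is from maximum entropy:
R = H_max - H(X)

Maximum entropy for 6 symbols: H_max = log_2(6) = 2.5850 bits
Actual entropy: H(X) = 2.3527 bits
Redundancy: R = 2.5850 - 2.3527 = 0.2322 bits

This redundancy represents potential for compression: the source could be compressed by 0.2322 bits per symbol.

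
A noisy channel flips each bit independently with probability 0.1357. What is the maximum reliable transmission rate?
0.4271 bits

For a binary symmetric channel (BSC) with error probability p:
Capacity C = 1 - H(p) bits per symbol

where H(p) = -p log₂(p) - (1-p) log₂(1-p) is the binary entropy function.

H(0.1357) = 0.5729 bits
C = 1 - 0.5729 = 0.4271 bits per symbol

This means we can reliably transmit up to 0.4271 bits of information per channel use.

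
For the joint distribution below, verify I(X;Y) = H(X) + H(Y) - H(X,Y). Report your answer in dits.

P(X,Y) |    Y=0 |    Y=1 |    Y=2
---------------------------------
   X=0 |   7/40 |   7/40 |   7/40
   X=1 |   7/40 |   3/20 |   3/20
I(X;Y) = 0.0003 dits

Mutual information has multiple equivalent forms:
- I(X;Y) = H(X) - H(X|Y)
- I(X;Y) = H(Y) - H(Y|X)
- I(X;Y) = H(X) + H(Y) - H(X,Y)

Computing all quantities:
H(X) = 0.3005, H(Y) = 0.4769, H(X,Y) = 0.7770
H(X|Y) = 0.3002, H(Y|X) = 0.4766

Verification:
H(X) - H(X|Y) = 0.3005 - 0.3002 = 0.0003
H(Y) - H(Y|X) = 0.4769 - 0.4766 = 0.0003
H(X) + H(Y) - H(X,Y) = 0.3005 + 0.4769 - 0.7770 = 0.0003

All forms give I(X;Y) = 0.0003 dits. ✓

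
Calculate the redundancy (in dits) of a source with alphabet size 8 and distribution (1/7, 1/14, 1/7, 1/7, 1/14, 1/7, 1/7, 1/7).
0.0150 dits

Redundancy measures how far a source is from maximum entropy:
R = H_max - H(X)

Maximum entropy for 8 symbols: H_max = log_10(8) = 0.9031 dits
Actual entropy: H(X) = 0.8881 dits
Redundancy: R = 0.9031 - 0.8881 = 0.0150 dits

This redundancy represents potential for compression: the source could be compressed by 0.0150 dits per symbol.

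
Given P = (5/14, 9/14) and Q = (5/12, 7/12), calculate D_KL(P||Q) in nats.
0.0074 nats

KL divergence: D_KL(P||Q) = Σ p(x) log(p(x)/q(x))

Computing term by term:
  x=0: 5/14 × log_e[(5/14)/(5/12)] = 5/14 × -0.1542 = -0.0551
  x=1: 9/14 × log_e[(9/14)/(7/12)] = 9/14 × 0.0972 = 0.0625

D_KL(P||Q) = 0.0074 nats

Note: KL divergence is always non-negative and equals 0 iff P = Q.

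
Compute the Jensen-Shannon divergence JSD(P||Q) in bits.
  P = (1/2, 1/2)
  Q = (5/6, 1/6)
0.0933 bits

Jensen-Shannon divergence is:
JSD(P||Q) = 0.5 × D_KL(P||M) + 0.5 × D_KL(Q||M)
where M = 0.5 × (P + Q) is the mixture distribution.

M = 0.5 × (1/2, 1/2) + 0.5 × (5/6, 1/6) = (2/3, 1/3)

D_KL(P||M) = 0.0850 bits
D_KL(Q||M) = 0.1016 bits

JSD(P||Q) = 0.5 × 0.0850 + 0.5 × 0.1016 = 0.0933 bits

Unlike KL divergence, JSD is symmetric and bounded: 0 ≤ JSD ≤ log(2).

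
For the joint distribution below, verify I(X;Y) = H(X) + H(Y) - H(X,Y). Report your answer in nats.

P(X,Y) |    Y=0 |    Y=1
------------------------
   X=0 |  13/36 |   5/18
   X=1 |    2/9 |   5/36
I(X;Y) = 0.0012 nats

Mutual information has multiple equivalent forms:
- I(X;Y) = H(X) - H(X|Y)
- I(X;Y) = H(Y) - H(Y|X)
- I(X;Y) = H(X) + H(Y) - H(X,Y)

Computing all quantities:
H(X) = 0.6541, H(Y) = 0.6792, H(X,Y) = 1.3320
H(X|Y) = 0.6529, H(Y|X) = 0.6780

Verification:
H(X) - H(X|Y) = 0.6541 - 0.6529 = 0.0012
H(Y) - H(Y|X) = 0.6792 - 0.6780 = 0.0012
H(X) + H(Y) - H(X,Y) = 0.6541 + 0.6792 - 1.3320 = 0.0012

All forms give I(X;Y) = 0.0012 nats. ✓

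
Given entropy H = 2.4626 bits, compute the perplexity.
5.5121

Perplexity is 2^H (or exp(H) for natural log).

H = 2.4626 bits
Perplexity = 2^2.4626 = 5.5121

Interpretation: The model's uncertainty is equivalent to choosing uniformly among 5.5 options.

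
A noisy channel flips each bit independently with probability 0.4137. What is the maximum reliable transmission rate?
0.0216 bits

For a binary symmetric channel (BSC) with error probability p:
Capacity C = 1 - H(p) bits per symbol

where H(p) = -p log₂(p) - (1-p) log₂(1-p) is the binary entropy function.

H(0.4137) = 0.9784 bits
C = 1 - 0.9784 = 0.0216 bits per symbol

This means we can reliably transmit up to 0.0216 bits of information per channel use.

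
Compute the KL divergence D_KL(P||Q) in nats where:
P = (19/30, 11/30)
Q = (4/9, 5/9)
0.0720 nats

KL divergence: D_KL(P||Q) = Σ p(x) log(p(x)/q(x))

Computing term by term:
  x=0: 19/30 × log_e[(19/30)/(4/9)] = 19/30 × 0.3542 = 0.2243
  x=1: 11/30 × log_e[(11/30)/(5/9)] = 11/30 × -0.4155 = -0.1524

D_KL(P||Q) = 0.0720 nats

Note: KL divergence is always non-negative and equals 0 iff P = Q.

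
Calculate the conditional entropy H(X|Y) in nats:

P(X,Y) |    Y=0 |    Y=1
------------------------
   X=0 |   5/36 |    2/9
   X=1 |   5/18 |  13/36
0.6529 nats

Using the chain rule: H(X|Y) = H(X,Y) - H(Y)

First, compute H(X,Y) = 1.3320 nats

Marginal P(Y) = (5/12, 7/12)
H(Y) = 0.6792 nats

H(X|Y) = H(X,Y) - H(Y) = 1.3320 - 0.6792 = 0.6529 nats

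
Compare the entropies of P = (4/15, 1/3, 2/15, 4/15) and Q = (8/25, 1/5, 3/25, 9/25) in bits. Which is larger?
P

Computing entropies in bits:
H(P) = 1.9329
H(Q) = 1.8881

Distribution P has higher entropy.

Intuition: The distribution closer to uniform (more spread out) has higher entropy.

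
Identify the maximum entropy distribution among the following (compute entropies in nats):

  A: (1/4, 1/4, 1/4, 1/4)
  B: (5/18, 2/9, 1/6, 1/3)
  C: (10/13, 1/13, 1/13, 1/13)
A

For a discrete distribution over n outcomes, entropy is maximized by the uniform distribution.

Computing entropies:
H(A) = 1.3863 nats
H(B) = 1.3549 nats
H(C) = 0.7937 nats

The uniform distribution (where all probabilities equal 1/4) achieves the maximum entropy of log_e(4) = 1.3863 nats.

Distribution A has the highest entropy.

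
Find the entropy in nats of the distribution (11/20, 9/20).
0.6881 nats

Shannon entropy is H(X) = -Σ p(x) log p(x).

For P = (11/20, 9/20):
H = -11/20 × log_e(11/20) -9/20 × log_e(9/20)
H = 0.6881 nats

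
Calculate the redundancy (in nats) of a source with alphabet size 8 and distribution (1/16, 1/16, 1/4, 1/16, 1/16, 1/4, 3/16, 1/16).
0.2060 nats

Redundancy measures how far a source is from maximum entropy:
R = H_max - H(X)

Maximum entropy for 8 symbols: H_max = log_e(8) = 2.0794 nats
Actual entropy: H(X) = 1.8735 nats
Redundancy: R = 2.0794 - 1.8735 = 0.2060 nats

This redundancy represents potential for compression: the source could be compressed by 0.2060 nats per symbol.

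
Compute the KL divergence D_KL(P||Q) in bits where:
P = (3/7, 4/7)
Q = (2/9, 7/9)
0.1519 bits

KL divergence: D_KL(P||Q) = Σ p(x) log(p(x)/q(x))

Computing term by term:
  x=0: 3/7 × log_2[(3/7)/(2/9)] = 3/7 × 0.9475 = 0.4061
  x=1: 4/7 × log_2[(4/7)/(7/9)] = 4/7 × -0.4448 = -0.2542

D_KL(P||Q) = 0.1519 bits

Note: KL divergence is always non-negative and equals 0 iff P = Q.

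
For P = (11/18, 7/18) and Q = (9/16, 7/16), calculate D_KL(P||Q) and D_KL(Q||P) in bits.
D_KL(P||Q) = 0.0070, D_KL(Q||P) = 0.0071

KL divergence is not symmetric: D_KL(P||Q) ≠ D_KL(Q||P) in general.

D_KL(P||Q) = 0.0070 bits
D_KL(Q||P) = 0.0071 bits

No, they are not equal!

This asymmetry is why KL divergence is not a true distance metric.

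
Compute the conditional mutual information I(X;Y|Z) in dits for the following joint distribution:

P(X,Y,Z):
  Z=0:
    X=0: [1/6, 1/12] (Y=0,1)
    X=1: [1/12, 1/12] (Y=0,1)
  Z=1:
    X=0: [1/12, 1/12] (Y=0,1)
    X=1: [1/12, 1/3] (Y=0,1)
0.0133 dits

Conditional mutual information: I(X;Y|Z) = H(X|Z) + H(Y|Z) - H(X,Y|Z)

H(Z) = 0.2950
H(X,Z) = 0.5683 → H(X|Z) = 0.2734
H(Y,Z) = 0.5683 → H(Y|Z) = 0.2734
H(X,Y,Z) = 0.8283 → H(X,Y|Z) = 0.5334

I(X;Y|Z) = 0.2734 + 0.2734 - 0.5334 = 0.0133 dits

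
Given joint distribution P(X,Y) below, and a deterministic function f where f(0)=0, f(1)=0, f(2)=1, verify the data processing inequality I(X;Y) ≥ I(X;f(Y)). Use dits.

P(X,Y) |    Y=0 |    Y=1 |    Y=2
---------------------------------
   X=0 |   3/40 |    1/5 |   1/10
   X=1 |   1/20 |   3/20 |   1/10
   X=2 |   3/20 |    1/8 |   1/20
I(X;Y) = 0.0192, I(X;f(Y)) = 0.0062, inequality holds: 0.0192 ≥ 0.0062

Data Processing Inequality: For any Markov chain X → Y → Z, we have I(X;Y) ≥ I(X;Z).

Here Z = f(Y) is a deterministic function of Y, forming X → Y → Z.

Original I(X;Y) = 0.0192 dits

After applying f:
P(X,Z) where Z=f(Y):
- P(X,Z=0) = P(X,Y=0) + P(X,Y=1)
- P(X,Z=1) = P(X,Y=2)

I(X;Z) = I(X;f(Y)) = 0.0062 dits

Verification: 0.0192 ≥ 0.0062 ✓

Information cannot be created by processing; the function f can only lose information about X.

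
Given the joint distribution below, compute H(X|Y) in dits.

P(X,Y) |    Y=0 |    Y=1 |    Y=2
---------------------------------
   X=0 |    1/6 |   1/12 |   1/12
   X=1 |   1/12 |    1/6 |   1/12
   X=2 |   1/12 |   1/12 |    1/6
0.4515 dits

Using the chain rule: H(X|Y) = H(X,Y) - H(Y)

First, compute H(X,Y) = 0.9287 dits

Marginal P(Y) = (1/3, 1/3, 1/3)
H(Y) = 0.4771 dits

H(X|Y) = H(X,Y) - H(Y) = 0.9287 - 0.4771 = 0.4515 dits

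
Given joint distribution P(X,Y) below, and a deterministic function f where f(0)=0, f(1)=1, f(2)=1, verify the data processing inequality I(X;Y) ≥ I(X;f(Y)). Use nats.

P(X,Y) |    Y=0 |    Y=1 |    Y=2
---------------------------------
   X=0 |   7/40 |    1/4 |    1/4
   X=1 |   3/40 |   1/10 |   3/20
I(X;Y) = 0.0038, I(X;f(Y)) = 0.0005, inequality holds: 0.0038 ≥ 0.0005

Data Processing Inequality: For any Markov chain X → Y → Z, we have I(X;Y) ≥ I(X;Z).

Here Z = f(Y) is a deterministic function of Y, forming X → Y → Z.

Original I(X;Y) = 0.0038 nats

After applying f:
P(X,Z) where Z=f(Y):
- P(X,Z=0) = P(X,Y=0)
- P(X,Z=1) = P(X,Y=1) + P(X,Y=2)

I(X;Z) = I(X;f(Y)) = 0.0005 nats

Verification: 0.0038 ≥ 0.0005 ✓

Information cannot be created by processing; the function f can only lose information about X.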